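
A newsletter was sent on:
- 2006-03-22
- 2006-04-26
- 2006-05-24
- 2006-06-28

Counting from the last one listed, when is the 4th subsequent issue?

2006-10-25

These are Wednesdays at 28- or 35-day spacing (35, 28, 35).
The pattern: 4th Wednesday of the month.
4th Wednesday of July 2006: 2006-07-26.
August 2006 — 4th Wednesday is 2006-08-23.
4th Wednesday of September 2006: 2006-09-27.
October 2006 — 4th Wednesday is 2006-10-25.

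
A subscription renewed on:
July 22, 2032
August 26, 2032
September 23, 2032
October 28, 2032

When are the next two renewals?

These are Thursdays at 28- or 35-day spacing (35, 28, 35).
The pattern: 4th Thursday of the month.
4th Thursday of November 2032: November 25, 2032.
4th Thursday of December 2032: December 23, 2032.

November 25, 2032; December 23, 2032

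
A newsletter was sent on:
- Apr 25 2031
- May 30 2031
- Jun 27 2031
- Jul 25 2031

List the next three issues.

Aug 29 2031, Sep 26 2031, Oct 31 2031

These are Fridays with 35, 28, 28-day gaps.
Each is the final Friday of its month — May 30 2031 is past the 28th, so '4th Friday' doesn't fit.
August 2031 ends with Friday Aug 29 2031.
Last Friday of September 2031: Sep 26 2031.
Last Friday of October 2031: Oct 31 2031.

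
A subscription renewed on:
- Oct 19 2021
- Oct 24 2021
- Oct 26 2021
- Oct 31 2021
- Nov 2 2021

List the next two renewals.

Nov 7 2021, Nov 9 2021

The gap pattern 5, 2, 5, 2 repeats every 2 events.
These are the Tuesdays and Sundays of each week.
Next Sunday: Nov 7 2021.
The following Tuesday is Nov 9 2021.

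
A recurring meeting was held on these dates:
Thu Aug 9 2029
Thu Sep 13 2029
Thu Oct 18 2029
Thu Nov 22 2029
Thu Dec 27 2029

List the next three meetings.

Thu Jan 31 2030, Thu Mar 7 2030, Thu Apr 11 2030

Gaps between consecutive events: 35, 35, 35, 35 days — a constant 35-day interval.
Thu Dec 27 2029 + 35 days = Thu Jan 31 2030.
Thu Jan 31 2030 + 35 days = Thu Mar 7 2030.
Thu Mar 7 2030 + 35 days = Thu Apr 11 2030.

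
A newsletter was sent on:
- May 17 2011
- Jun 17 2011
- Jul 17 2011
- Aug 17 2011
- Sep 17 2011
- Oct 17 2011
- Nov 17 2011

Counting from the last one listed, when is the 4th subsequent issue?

Gaps: 31, 30, 31, 31, 30, 31 days — not constant. Every event is on the 17th of the month.
Pattern: the 17th of each month.
December 2011: Dec 17 2011.
Next: January 2012 → Jan 17 2012.
Next: February 2012 → Feb 17 2012.
March 2012: Mar 17 2012.

Mar 17 2012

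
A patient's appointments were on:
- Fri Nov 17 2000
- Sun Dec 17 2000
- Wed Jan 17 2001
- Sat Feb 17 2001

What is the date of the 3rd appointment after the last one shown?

Gaps: 30, 31, 31 days — not constant. Every event is on the 17th of the month.
Pattern: the 17th of each month.
March 2001: Sat Mar 17 2001.
April 2001: Tue Apr 17 2001.
Next: May 2001 → Thu May 17 2001.

Thu May 17 2001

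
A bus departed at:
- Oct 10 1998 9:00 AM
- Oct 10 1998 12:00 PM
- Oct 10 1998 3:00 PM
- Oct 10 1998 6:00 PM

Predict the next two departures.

Oct 10 1998 9:00 PM, Oct 11 1998 12:00 AM

Spacing: 3, 3, 3 h — constant 3 h.
Oct 10 1998 6:00 PM + 3 h = Oct 10 1998 9:00 PM.
Oct 10 1998 9:00 PM + 3 h = Oct 11 1998 12:00 AM.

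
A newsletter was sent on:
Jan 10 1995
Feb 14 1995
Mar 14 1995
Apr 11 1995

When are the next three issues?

All dates are Tuesdays, 35, 28, 28 days apart.
Specifically, the 2nd Tuesday of each month.
2nd Tuesday of May 1995: May 9 1995.
June 1995 — 2nd Tuesday is Jun 13 1995.
July 1995 — 2nd Tuesday is Jul 11 1995.

May 9 1995, Jun 13 1995, Jul 11 1995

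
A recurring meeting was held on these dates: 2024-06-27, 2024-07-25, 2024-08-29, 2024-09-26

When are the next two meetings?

Every date is a Thursday; gaps 28, 35, 28 days.
Each is the last Thursday of its month (at least one falls on the 29th or later, ruling out '4th Thursday').
October 2024 ends with Thursday 2024-10-31.
Last Thursday of November 2024: 2024-11-28.

2024-10-31, 2024-11-28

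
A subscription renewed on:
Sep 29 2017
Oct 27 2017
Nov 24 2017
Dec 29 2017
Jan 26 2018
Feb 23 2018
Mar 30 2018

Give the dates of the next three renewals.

Every date is a Friday; gaps 28, 28, 35, 28, 28, 35 days.
Each is the last Friday of its month (at least one falls on the 29th or later, ruling out '4th Friday').
Last Friday of April 2018: Apr 27 2018.
Last Friday of May 2018: May 25 2018.
June 2018 ends with Friday Jun 29 2018.

Apr 27 2018, May 25 2018, Jun 29 2018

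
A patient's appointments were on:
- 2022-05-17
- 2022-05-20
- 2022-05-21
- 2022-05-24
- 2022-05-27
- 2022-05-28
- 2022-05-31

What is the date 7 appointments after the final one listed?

Every event lands on a Tuesday or Friday or Saturday (gaps cycle 3, 1, 3, 3, 1, 3).
So the schedule is: every Tuesday, Friday and Saturday.
Next Friday: 2022-06-03.
Next Saturday: 2022-06-04.
Next Tuesday: 2022-06-07.
Next Friday: 2022-06-10.
Next Saturday: 2022-06-11.
The following Tuesday is 2022-06-14.
The following Friday is 2022-06-17.

2022-06-17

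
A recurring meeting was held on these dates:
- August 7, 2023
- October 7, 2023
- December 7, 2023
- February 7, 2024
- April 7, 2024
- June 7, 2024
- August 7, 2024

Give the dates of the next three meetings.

Each date is the 7th; the gaps (61, 61, 62, 60, 61, 61) track the month lengths.
The rule is the 7th of every 2 months.
Next: October 2024 → October 7, 2024.
December 2024: December 7, 2024.
Next: February 2025 → February 7, 2025.

October 7, 2024; December 7, 2024; February 7, 2025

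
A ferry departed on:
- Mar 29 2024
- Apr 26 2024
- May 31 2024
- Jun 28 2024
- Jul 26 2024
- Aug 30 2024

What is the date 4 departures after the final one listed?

Dec 27 2024

These are Fridays with 28, 35, 28, 28, 35-day gaps.
Each is the final Friday of its month — Mar 29 2024 is past the 28th, so '4th Friday' doesn't fit.
September 2024 ends with Friday Sep 27 2024.
Last Friday of October 2024: Oct 25 2024.
November 2024 ends with Friday Nov 29 2024.
December 2024 ends with Friday Dec 27 2024.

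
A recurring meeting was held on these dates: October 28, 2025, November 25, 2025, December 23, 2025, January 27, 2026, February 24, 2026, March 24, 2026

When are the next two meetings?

Gaps: 28, 28, 35, 28, 28 days — a mix of 28 and 35. Every date is a Tuesday.
Each is the 4th Tuesday of its month.
4th Tuesday of April 2026: April 28, 2026.
4th Tuesday of May 2026: May 26, 2026.

April 28, 2026; May 26, 2026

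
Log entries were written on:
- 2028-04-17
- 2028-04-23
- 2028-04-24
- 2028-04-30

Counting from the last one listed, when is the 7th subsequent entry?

Every event lands on a Monday or Sunday (gaps cycle 6, 1, 6).
So the schedule is: every Monday and Sunday.
The following Monday is 2028-05-01.
The following Sunday is 2028-05-07.
The following Monday is 2028-05-08.
Next Sunday: 2028-05-14.
The following Monday is 2028-05-15.
The following Sunday is 2028-05-21.
The following Monday is 2028-05-22.

2028-05-22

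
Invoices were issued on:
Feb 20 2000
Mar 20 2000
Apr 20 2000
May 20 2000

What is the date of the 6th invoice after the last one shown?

Nov 20 2000

Gaps: 29, 31, 30 days — not constant. Every event is on the 20th of the month.
Pattern: the 20th of each month.
June 2000: Jun 20 2000.
Next: July 2000 → Jul 20 2000.
Next: August 2000 → Aug 20 2000.
Next: September 2000 → Sep 20 2000.
Next: October 2000 → Oct 20 2000.
November 2000: Nov 20 2000.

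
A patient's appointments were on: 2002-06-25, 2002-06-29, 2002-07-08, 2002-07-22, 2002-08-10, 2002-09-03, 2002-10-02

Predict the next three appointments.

The spacing grows by 5 each time: 4, 9, 14, 19, 24, 29 days.
Next gap: 34 days. 2002-10-02 + 34 days = 2002-11-05.
Next gap: 39 days. 2002-11-05 + 39 days = 2002-12-14.
Next gap: 44 days. 2002-12-14 + 44 days = 2003-01-27.

2002-11-05, 2002-12-14, 2003-01-27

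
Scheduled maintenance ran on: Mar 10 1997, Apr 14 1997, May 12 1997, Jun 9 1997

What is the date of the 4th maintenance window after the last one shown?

Gaps: 35, 28, 28 days — a mix of 28 and 35. Every date is a Monday.
Each is the 2nd Monday of its month.
2nd Monday of July 1997: Jul 14 1997.
August 1997 — 2nd Monday is Aug 11 1997.
2nd Monday of September 1997: Sep 8 1997.
October 1997 — 2nd Monday is Oct 13 1997.

Oct 13 1997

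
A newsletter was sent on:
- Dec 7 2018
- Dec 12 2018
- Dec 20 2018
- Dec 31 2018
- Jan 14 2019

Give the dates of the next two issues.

The spacing grows by 3 each time: 5, 8, 11, 14 days.
Next gap: 17 days. Jan 14 2019 + 17 days = Jan 31 2019.
Next gap: 20 days. Jan 31 2019 + 20 days = Feb 20 2019.

Jan 31 2019, Feb 20 2019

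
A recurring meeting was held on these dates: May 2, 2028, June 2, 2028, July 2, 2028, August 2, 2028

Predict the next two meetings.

September 2, 2028; October 2, 2028

The day-of-month is always 2 (31, 30, 31 days between events).
So this recurs on the 2nd of each month.
September 2028: September 2, 2028.
Next: October 2028 → October 2, 2028.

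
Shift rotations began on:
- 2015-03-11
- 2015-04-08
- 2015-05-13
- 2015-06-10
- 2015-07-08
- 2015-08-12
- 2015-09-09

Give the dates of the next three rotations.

These are Wednesdays at 28- or 35-day spacing (28, 35, 28, 28, 35, 28).
The pattern: 2nd Wednesday of the month.
October 2015 — 2nd Wednesday is 2015-10-14.
2nd Wednesday of November 2015: 2015-11-11.
2nd Wednesday of December 2015: 2015-12-09.

2015-10-14, 2015-11-11, 2015-12-09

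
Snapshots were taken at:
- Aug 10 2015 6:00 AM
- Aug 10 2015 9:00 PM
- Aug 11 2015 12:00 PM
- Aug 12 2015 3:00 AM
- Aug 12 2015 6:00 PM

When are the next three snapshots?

The interval is a steady 15 hours (15, 15, 15, 15).
Aug 12 2015 6:00 PM + 15 h = Aug 13 2015 9:00 AM.
Aug 13 2015 9:00 AM + 15 h = Aug 14 2015 12:00 AM.
Aug 14 2015 12:00 AM + 15 h = Aug 14 2015 3:00 PM.

Aug 13 2015 9:00 AM, Aug 14 2015 12:00 AM, Aug 14 2015 3:00 PM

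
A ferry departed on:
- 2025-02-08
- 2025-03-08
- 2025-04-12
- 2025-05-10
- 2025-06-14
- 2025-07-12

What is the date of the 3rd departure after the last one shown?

All dates are Saturdays, 28, 35, 28, 35, 28 days apart.
Specifically, the 2nd Saturday of each month.
2nd Saturday of August 2025: 2025-08-09.
September 2025 — 2nd Saturday is 2025-09-13.
October 2025 — 2nd Saturday is 2025-10-11.

2025-10-11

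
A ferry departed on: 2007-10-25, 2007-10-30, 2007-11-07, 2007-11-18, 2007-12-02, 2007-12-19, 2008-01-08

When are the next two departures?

Gaps: 5, 8, 11, 14, 17, 20 days — each gap is 3 larger than the previous one.
Next gap: 23 days. 2008-01-08 + 23 days = 2008-01-31.
Next gap: 26 days. 2008-01-31 + 26 days = 2008-02-26.

2008-01-31, 2008-02-26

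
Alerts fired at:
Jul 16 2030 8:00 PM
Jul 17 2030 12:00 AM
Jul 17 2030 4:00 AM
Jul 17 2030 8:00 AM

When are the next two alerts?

Jul 17 2030 12:00 PM, Jul 17 2030 4:00 PM

Gaps: 4, 4, 4 hours — each event is 4 hours after the previous one.
Jul 17 2030 8:00 AM + 4 h = Jul 17 2030 12:00 PM.
Jul 17 2030 12:00 PM + 4 h = Jul 17 2030 4:00 PM.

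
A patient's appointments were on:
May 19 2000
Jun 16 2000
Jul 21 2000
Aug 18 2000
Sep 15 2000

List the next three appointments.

These are Fridays at 28- or 35-day spacing (28, 35, 28, 28).
The pattern: 3rd Friday of the month.
3rd Friday of October 2000: Oct 20 2000.
November 2000 — 3rd Friday is Nov 17 2000.
3rd Friday of December 2000: Dec 15 2000.

Oct 20 2000, Nov 17 2000, Dec 15 2000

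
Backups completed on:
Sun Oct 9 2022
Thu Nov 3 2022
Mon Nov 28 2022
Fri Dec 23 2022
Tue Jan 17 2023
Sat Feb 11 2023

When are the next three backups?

Gaps between consecutive events: 25, 25, 25, 25, 25 days — a constant 25-day interval.
Sat Feb 11 2023 + 25 days = Wed Mar 8 2023.
Wed Mar 8 2023 + 25 days = Sun Apr 2 2023.
Sun Apr 2 2023 + 25 days = Thu Apr 27 2023.

Wed Mar 8 2023, Sun Apr 2 2023, Thu Apr 27 2023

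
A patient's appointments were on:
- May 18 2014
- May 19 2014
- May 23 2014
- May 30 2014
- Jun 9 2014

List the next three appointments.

Jun 22 2014, Jul 8 2014, Jul 27 2014

Gaps: 1, 4, 7, 10 days — each gap is 3 larger than the previous one.
Next gap: 13 days. Jun 9 2014 + 13 days = Jun 22 2014.
Next gap: 16 days. Jun 22 2014 + 16 days = Jul 8 2014.
Next gap: 19 days. Jul 8 2014 + 19 days = Jul 27 2014.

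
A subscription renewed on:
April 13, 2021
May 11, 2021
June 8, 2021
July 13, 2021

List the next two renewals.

August 10, 2021; September 14, 2021

Gaps: 28, 28, 35 days — a mix of 28 and 35. Every date is a Tuesday.
Each is the 2nd Tuesday of its month.
August 2021 — 2nd Tuesday is August 10, 2021.
September 2021 — 2nd Tuesday is September 14, 2021.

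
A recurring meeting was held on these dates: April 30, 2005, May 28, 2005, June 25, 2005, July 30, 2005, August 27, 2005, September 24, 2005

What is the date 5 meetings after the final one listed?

Every date is a Saturday; gaps 28, 28, 35, 28, 28 days.
Each is the last Saturday of its month (at least one falls on the 29th or later, ruling out '4th Saturday').
October 2005 ends with Saturday October 29, 2005.
Last Saturday of November 2005: November 26, 2005.
December 2005 ends with Saturday December 31, 2005.
January 2006 ends with Saturday January 28, 2006.
February 2006 ends with Saturday February 25, 2006.

February 25, 2006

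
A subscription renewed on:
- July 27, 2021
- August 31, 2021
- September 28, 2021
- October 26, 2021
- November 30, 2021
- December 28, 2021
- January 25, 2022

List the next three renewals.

February 22, 2022; March 29, 2022; April 26, 2022

Every date is a Tuesday; gaps 35, 28, 28, 35, 28, 28 days.
Each is the last Tuesday of its month (at least one falls on the 29th or later, ruling out '4th Tuesday').
Last Tuesday of February 2022: February 22, 2022.
March 2022 ends with Tuesday March 29, 2022.
April 2022 ends with Tuesday April 26, 2022.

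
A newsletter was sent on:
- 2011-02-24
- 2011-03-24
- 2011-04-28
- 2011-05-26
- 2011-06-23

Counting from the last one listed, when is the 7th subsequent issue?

2012-01-26

All dates are Thursdays, 28, 35, 28, 28 days apart.
Specifically, the 4th Thursday of each month.
July 2011 — 4th Thursday is 2011-07-28.
4th Thursday of August 2011: 2011-08-25.
September 2011 — 4th Thursday is 2011-09-22.
October 2011 — 4th Thursday is 2011-10-27.
4th Thursday of November 2011: 2011-11-24.
4th Thursday of December 2011: 2011-12-22.
January 2012 — 4th Thursday is 2012-01-26.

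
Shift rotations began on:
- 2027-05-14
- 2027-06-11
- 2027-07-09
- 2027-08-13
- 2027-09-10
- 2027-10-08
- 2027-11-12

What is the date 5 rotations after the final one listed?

All dates are Fridays, 28, 28, 35, 28, 28, 35 days apart.
Specifically, the 2nd Friday of each month.
December 2027 — 2nd Friday is 2027-12-10.
January 2028 — 2nd Friday is 2028-01-14.
2nd Friday of February 2028: 2028-02-11.
March 2028 — 2nd Friday is 2028-03-10.
April 2028 — 2nd Friday is 2028-04-14.

2028-04-14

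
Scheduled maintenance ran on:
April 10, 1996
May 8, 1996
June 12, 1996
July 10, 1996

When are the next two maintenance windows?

These are Wednesdays at 28- or 35-day spacing (28, 35, 28).
The pattern: 2nd Wednesday of the month.
2nd Wednesday of August 1996: August 14, 1996.
2nd Wednesday of September 1996: September 11, 1996.

August 14, 1996; September 11, 1996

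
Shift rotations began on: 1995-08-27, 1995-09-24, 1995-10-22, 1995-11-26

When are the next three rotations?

1995-12-24, 1996-01-28, 1996-02-25

These are Sundays at 28- or 35-day spacing (28, 28, 35).
The pattern: 4th Sunday of the month.
December 1995 — 4th Sunday is 1995-12-24.
January 1996 — 4th Sunday is 1996-01-28.
4th Sunday of February 1996: 1996-02-25.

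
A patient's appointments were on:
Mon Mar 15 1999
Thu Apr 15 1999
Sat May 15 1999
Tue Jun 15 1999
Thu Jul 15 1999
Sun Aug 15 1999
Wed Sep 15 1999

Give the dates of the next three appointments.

Fri Oct 15 1999, Mon Nov 15 1999, Wed Dec 15 1999

The day-of-month is always 15 (31, 30, 31, 30, 31, 31 days between events).
So this recurs on the 15th of each month.
Next: October 1999 → Fri Oct 15 1999.
November 1999: Mon Nov 15 1999.
Next: December 1999 → Wed Dec 15 1999.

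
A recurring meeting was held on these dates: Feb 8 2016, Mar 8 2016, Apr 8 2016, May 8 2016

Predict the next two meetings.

Jun 8 2016, Jul 8 2016

The day-of-month is always 8 (29, 31, 30 days between events).
So this recurs on the 8th of each month.
June 2016: Jun 8 2016.
July 2016: Jul 8 2016.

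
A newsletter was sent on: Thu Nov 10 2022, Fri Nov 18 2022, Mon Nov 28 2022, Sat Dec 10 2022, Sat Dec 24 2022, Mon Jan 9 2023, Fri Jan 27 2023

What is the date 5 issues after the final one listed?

The spacing grows by 2 each time: 8, 10, 12, 14, 16, 18 days.
Next gap: 20 days. Fri Jan 27 2023 + 20 days = Thu Feb 16 2023.
Next gap: 22 days. Thu Feb 16 2023 + 22 days = Fri Mar 10 2023.
Next gap: 24 days. Fri Mar 10 2023 + 24 days = Mon Apr 3 2023.
Next gap: 26 days. Mon Apr 3 2023 + 26 days = Sat Apr 29 2023.
Next gap: 28 days. Sat Apr 29 2023 + 28 days = Sat May 27 2023.

Sat May 27 2023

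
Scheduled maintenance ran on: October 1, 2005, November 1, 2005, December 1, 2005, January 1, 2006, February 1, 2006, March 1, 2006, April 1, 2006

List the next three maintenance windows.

Gaps: 31, 30, 31, 31, 28, 31 days — not constant. Every event is on the 1st of the month.
Pattern: the 1st of each month.
Next: May 2006 → May 1, 2006.
June 2006: June 1, 2006.
Next: July 2006 → July 1, 2006.

May 1, 2006; June 1, 2006; July 1, 2006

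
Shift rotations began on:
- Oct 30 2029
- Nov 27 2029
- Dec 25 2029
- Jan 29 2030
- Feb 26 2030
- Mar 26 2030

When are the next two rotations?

These are Tuesdays with 28, 28, 35, 28, 28-day gaps.
Each is the final Tuesday of its month — Oct 30 2029 is past the 28th, so '4th Tuesday' doesn't fit.
Last Tuesday of April 2030: Apr 30 2030.
May 2030 ends with Tuesday May 28 2030.

Apr 30 2030, May 28 2030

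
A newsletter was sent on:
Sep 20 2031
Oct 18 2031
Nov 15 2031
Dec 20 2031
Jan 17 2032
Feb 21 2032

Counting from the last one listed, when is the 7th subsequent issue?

Sep 18 2032

Gaps: 28, 28, 35, 28, 35 days — a mix of 28 and 35. Every date is a Saturday.
Each is the 3rd Saturday of its month.
March 2032 — 3rd Saturday is Mar 20 2032.
3rd Saturday of April 2032: Apr 17 2032.
May 2032 — 3rd Saturday is May 15 2032.
June 2032 — 3rd Saturday is Jun 19 2032.
July 2032 — 3rd Saturday is Jul 17 2032.
3rd Saturday of August 2032: Aug 21 2032.
September 2032 — 3rd Saturday is Sep 18 2032.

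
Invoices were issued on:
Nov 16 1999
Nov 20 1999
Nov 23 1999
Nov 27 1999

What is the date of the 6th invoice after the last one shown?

Dec 18 1999

The gap pattern 4, 3, 4 repeats every 2 events.
These are the Tuesdays and Saturdays of each week.
The following Tuesday is Nov 30 1999.
Next Saturday: Dec 4 1999.
The following Tuesday is Dec 7 1999.
The following Saturday is Dec 11 1999.
The following Tuesday is Dec 14 1999.
The following Saturday is Dec 18 1999.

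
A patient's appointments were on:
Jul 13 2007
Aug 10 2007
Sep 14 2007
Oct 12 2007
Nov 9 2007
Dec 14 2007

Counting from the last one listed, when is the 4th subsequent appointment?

Apr 11 2008

These are Fridays at 28- or 35-day spacing (28, 35, 28, 28, 35).
The pattern: 2nd Friday of the month.
January 2008 — 2nd Friday is Jan 11 2008.
2nd Friday of February 2008: Feb 8 2008.
2nd Friday of March 2008: Mar 14 2008.
2nd Friday of April 2008: Apr 11 2008.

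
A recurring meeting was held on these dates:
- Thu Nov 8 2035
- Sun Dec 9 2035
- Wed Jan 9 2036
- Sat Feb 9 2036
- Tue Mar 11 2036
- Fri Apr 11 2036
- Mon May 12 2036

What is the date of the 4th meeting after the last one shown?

Sat Sep 13 2036

Gaps between consecutive events: 31, 31, 31, 31, 31, 31 days — a constant 31-day interval.
Mon May 12 2036 + 31 days = Thu Jun 12 2036.
Thu Jun 12 2036 + 31 days = Sun Jul 13 2036.
Sun Jul 13 2036 + 31 days = Wed Aug 13 2036.
Wed Aug 13 2036 + 31 days = Sat Sep 13 2036.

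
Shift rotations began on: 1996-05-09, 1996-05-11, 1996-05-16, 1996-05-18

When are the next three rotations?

1996-05-23, 1996-05-25, 1996-05-30

Gaps: 2, 5, 2 days — not constant, but cyclic with period 2.
The events fall on every Thursday and Saturday.
The following Thursday is 1996-05-23.
Next Saturday: 1996-05-25.
The following Thursday is 1996-05-30.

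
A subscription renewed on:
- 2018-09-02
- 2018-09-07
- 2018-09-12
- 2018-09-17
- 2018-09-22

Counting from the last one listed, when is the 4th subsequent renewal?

2018-10-12

The spacing is 5, 5, 5, 5 days — always 5 days.
2018-09-22 + 5 days = 2018-09-27.
2018-09-27 + 5 days = 2018-10-02.
2018-10-02 + 5 days = 2018-10-07.
2018-10-07 + 5 days = 2018-10-12.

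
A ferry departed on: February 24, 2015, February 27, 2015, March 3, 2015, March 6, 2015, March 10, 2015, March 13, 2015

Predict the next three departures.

Every event lands on a Tuesday or Friday (gaps cycle 3, 4, 3, 4, 3).
So the schedule is: every Tuesday and Friday.
Next Tuesday: March 17, 2015.
Next Friday: March 20, 2015.
Next Tuesday: March 24, 2015.

March 17, 2015; March 20, 2015; March 24, 2015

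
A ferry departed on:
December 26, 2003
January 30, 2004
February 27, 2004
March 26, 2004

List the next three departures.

Every date is a Friday; gaps 35, 28, 28 days.
Each is the last Friday of its month (at least one falls on the 29th or later, ruling out '4th Friday').
April 2004 ends with Friday April 30, 2004.
Last Friday of May 2004: May 28, 2004.
Last Friday of June 2004: June 25, 2004.

April 30, 2004; May 28, 2004; June 25, 2004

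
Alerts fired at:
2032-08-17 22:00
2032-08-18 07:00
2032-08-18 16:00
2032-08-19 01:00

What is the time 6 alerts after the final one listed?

Spacing: 9, 9, 9 h — constant 9 h.
2032-08-19 01:00 + 9 h = 2032-08-19 10:00.
2032-08-19 10:00 + 9 h = 2032-08-19 19:00.
2032-08-19 19:00 + 9 h = 2032-08-20 04:00.
2032-08-20 04:00 + 9 h = 2032-08-20 13:00.
2032-08-20 13:00 + 9 h = 2032-08-20 22:00.
2032-08-20 22:00 + 9 h = 2032-08-21 07:00.

2032-08-21 07:00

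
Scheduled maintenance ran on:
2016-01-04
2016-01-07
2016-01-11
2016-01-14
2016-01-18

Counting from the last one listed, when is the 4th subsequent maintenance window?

The gap pattern 3, 4, 3, 4 repeats every 2 events.
These are the Mondays and Thursdays of each week.
The following Thursday is 2016-01-21.
Next Monday: 2016-01-25.
The following Thursday is 2016-01-28.
Next Monday: 2016-02-01.

2016-02-01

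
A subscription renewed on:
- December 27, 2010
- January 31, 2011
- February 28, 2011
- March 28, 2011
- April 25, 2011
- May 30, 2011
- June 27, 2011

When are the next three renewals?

July 25, 2011; August 29, 2011; September 26, 2011

All Mondays; the gaps (35, 28, 28, 28, 35, 28) vary with month length.
This is the last Monday of each month.
July 2011 ends with Monday July 25, 2011.
August 2011 ends with Monday August 29, 2011.
Last Monday of September 2011: September 26, 2011.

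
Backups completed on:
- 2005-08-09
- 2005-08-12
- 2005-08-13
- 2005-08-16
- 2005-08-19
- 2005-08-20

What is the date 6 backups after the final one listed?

2005-09-03

Every event lands on a Tuesday or Friday or Saturday (gaps cycle 3, 1, 3, 3, 1).
So the schedule is: every Tuesday, Friday and Saturday.
The following Tuesday is 2005-08-23.
The following Friday is 2005-08-26.
The following Saturday is 2005-08-27.
The following Tuesday is 2005-08-30.
Next Friday: 2005-09-02.
Next Saturday: 2005-09-03.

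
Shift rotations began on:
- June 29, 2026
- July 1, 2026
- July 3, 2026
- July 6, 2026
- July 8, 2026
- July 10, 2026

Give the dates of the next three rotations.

The gap pattern 2, 2, 3, 2, 2 repeats every 3 events.
These are the Mondays, Wednesdays and Fridays of each week.
The following Monday is July 13, 2026.
Next Wednesday: July 15, 2026.
The following Friday is July 17, 2026.

July 13, 2026; July 15, 2026; July 17, 2026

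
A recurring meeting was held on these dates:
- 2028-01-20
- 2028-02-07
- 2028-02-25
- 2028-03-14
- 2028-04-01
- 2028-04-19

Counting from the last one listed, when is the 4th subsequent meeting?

Every event comes 18 days after the last (18, 18, 18, 18, 18).
2028-04-19 + 18 days = 2028-05-07.
2028-05-07 + 18 days = 2028-05-25.
2028-05-25 + 18 days = 2028-06-12.
2028-06-12 + 18 days = 2028-06-30.

2028-06-30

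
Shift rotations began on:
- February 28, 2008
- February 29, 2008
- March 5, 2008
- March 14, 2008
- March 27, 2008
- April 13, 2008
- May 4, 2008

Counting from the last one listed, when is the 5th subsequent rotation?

October 16, 2008

Gaps: 1, 5, 9, 13, 17, 21 days — each gap is 4 larger than the previous one.
Next gap: 25 days. May 4, 2008 + 25 days = May 29, 2008.
Next gap: 29 days. May 29, 2008 + 29 days = June 27, 2008.
Next gap: 33 days. June 27, 2008 + 33 days = July 30, 2008.
Next gap: 37 days. July 30, 2008 + 37 days = September 5, 2008.
Next gap: 41 days. September 5, 2008 + 41 days = October 16, 2008.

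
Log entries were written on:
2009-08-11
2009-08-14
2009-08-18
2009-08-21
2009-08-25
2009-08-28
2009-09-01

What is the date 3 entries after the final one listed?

The gap pattern 3, 4, 3, 4, 3, 4 repeats every 2 events.
These are the Tuesdays and Fridays of each week.
The following Friday is 2009-09-04.
The following Tuesday is 2009-09-08.
The following Friday is 2009-09-11.

2009-09-11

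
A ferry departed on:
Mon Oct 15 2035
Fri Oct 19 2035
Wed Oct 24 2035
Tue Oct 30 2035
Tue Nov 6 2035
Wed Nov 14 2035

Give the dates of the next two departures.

Fri Nov 23 2035, Mon Dec 3 2035

Intervals are 4, 5, 6, 7, 8 days — an arithmetic progression with common difference 1.
Next gap: 9 days. Wed Nov 14 2035 + 9 days = Fri Nov 23 2035.
Next gap: 10 days. Fri Nov 23 2035 + 10 days = Mon Dec 3 2035.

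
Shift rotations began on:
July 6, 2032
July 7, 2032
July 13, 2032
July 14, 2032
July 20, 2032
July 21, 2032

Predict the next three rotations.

Gaps: 1, 6, 1, 6, 1 days — not constant, but cyclic with period 2.
The events fall on every Tuesday and Wednesday.
The following Tuesday is July 27, 2032.
The following Wednesday is July 28, 2032.
Next Tuesday: August 3, 2032.

July 27, 2032; July 28, 2032; August 3, 2032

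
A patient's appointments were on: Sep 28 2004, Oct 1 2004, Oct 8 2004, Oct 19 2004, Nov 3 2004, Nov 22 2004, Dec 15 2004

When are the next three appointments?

Jan 11 2005, Feb 11 2005, Mar 18 2005

The spacing grows by 4 each time: 3, 7, 11, 15, 19, 23 days.
Next gap: 27 days. Dec 15 2004 + 27 days = Jan 11 2005.
Next gap: 31 days. Jan 11 2005 + 31 days = Feb 11 2005.
Next gap: 35 days. Feb 11 2005 + 35 days = Mar 18 2005.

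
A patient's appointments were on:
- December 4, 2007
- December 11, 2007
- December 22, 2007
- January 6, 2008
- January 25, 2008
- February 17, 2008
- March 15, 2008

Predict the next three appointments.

Intervals are 7, 11, 15, 19, 23, 27 days — an arithmetic progression with common difference 4.
Next gap: 31 days. March 15, 2008 + 31 days = April 15, 2008.
Next gap: 35 days. April 15, 2008 + 35 days = May 20, 2008.
Next gap: 39 days. May 20, 2008 + 39 days = June 28, 2008.

April 15, 2008; May 20, 2008; June 28, 2008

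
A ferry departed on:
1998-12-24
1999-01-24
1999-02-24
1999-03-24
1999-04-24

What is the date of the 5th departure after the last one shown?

1999-09-24

Each date is the 24th; the gaps (31, 31, 28, 31) track the month lengths.
The rule is the 24th of each month.
Next: May 1999 → 1999-05-24.
Next: June 1999 → 1999-06-24.
Next: July 1999 → 1999-07-24.
Next: August 1999 → 1999-08-24.
September 1999: 1999-09-24.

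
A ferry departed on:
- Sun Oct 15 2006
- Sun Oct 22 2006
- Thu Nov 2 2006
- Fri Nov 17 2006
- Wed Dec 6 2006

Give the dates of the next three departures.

Intervals are 7, 11, 15, 19 days — an arithmetic progression with common difference 4.
Next gap: 23 days. Wed Dec 6 2006 + 23 days = Fri Dec 29 2006.
Next gap: 27 days. Fri Dec 29 2006 + 27 days = Thu Jan 25 2007.
Next gap: 31 days. Thu Jan 25 2007 + 31 days = Sun Feb 25 2007.

Fri Dec 29 2006, Thu Jan 25 2007, Sun Feb 25 2007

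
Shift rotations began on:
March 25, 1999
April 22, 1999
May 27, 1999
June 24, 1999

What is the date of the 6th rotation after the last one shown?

Gaps: 28, 35, 28 days — a mix of 28 and 35. Every date is a Thursday.
Each is the 4th Thursday of its month.
July 1999 — 4th Thursday is July 22, 1999.
4th Thursday of August 1999: August 26, 1999.
4th Thursday of September 1999: September 23, 1999.
October 1999 — 4th Thursday is October 28, 1999.
November 1999 — 4th Thursday is November 25, 1999.
December 1999 — 4th Thursday is December 23, 1999.

December 23, 1999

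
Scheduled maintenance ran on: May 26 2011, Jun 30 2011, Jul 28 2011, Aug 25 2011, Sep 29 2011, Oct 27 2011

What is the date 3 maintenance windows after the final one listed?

Every date is a Thursday; gaps 35, 28, 28, 35, 28 days.
Each is the last Thursday of its month (at least one falls on the 29th or later, ruling out '4th Thursday').
November 2011 ends with Thursday Nov 24 2011.
Last Thursday of December 2011: Dec 29 2011.
Last Thursday of January 2012: Jan 26 2012.

Jan 26 2012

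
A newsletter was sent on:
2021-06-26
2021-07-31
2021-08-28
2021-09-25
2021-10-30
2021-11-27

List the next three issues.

2021-12-25, 2022-01-29, 2022-02-26

Every date is a Saturday; gaps 35, 28, 28, 35, 28 days.
Each is the last Saturday of its month (at least one falls on the 29th or later, ruling out '4th Saturday').
Last Saturday of December 2021: 2021-12-25.
Last Saturday of January 2022: 2022-01-29.
February 2022 ends with Saturday 2022-02-26.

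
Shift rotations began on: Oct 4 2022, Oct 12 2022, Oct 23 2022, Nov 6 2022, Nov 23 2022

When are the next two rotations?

Dec 13 2022, Jan 5 2023

The spacing grows by 3 each time: 8, 11, 14, 17 days.
Next gap: 20 days. Nov 23 2022 + 20 days = Dec 13 2022.
Next gap: 23 days. Dec 13 2022 + 23 days = Jan 5 2023.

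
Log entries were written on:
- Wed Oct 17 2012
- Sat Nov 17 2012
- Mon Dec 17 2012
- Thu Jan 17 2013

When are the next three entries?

Each date is the 17th; the gaps (31, 30, 31) track the month lengths.
The rule is the 17th of each month.
Next: February 2013 → Sun Feb 17 2013.
Next: March 2013 → Sun Mar 17 2013.
April 2013: Wed Apr 17 2013.

Sun Feb 17 2013, Sun Mar 17 2013, Wed Apr 17 2013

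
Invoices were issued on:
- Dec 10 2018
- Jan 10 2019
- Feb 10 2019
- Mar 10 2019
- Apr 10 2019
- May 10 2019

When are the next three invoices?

Jun 10 2019, Jul 10 2019, Aug 10 2019

The day-of-month is always 10 (31, 31, 28, 31, 30 days between events).
So this recurs on the 10th of each month.
Next: June 2019 → Jun 10 2019.
July 2019: Jul 10 2019.
August 2019: Aug 10 2019.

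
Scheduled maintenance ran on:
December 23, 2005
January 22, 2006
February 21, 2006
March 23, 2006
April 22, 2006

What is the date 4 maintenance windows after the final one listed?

Gaps between consecutive events: 30, 30, 30, 30 days — a constant 30-day interval.
April 22, 2006 + 30 days = May 22, 2006.
May 22, 2006 + 30 days = June 21, 2006.
June 21, 2006 + 30 days = July 21, 2006.
July 21, 2006 + 30 days = August 20, 2006.

August 20, 2006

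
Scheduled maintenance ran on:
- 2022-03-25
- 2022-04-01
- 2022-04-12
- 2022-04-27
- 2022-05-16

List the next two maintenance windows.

Gaps: 7, 11, 15, 19 days — each gap is 4 larger than the previous one.
Next gap: 23 days. 2022-05-16 + 23 days = 2022-06-08.
Next gap: 27 days. 2022-06-08 + 27 days = 2022-07-05.

2022-06-08, 2022-07-05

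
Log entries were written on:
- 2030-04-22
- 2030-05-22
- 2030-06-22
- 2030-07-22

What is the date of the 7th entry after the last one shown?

2031-02-22

Each date is the 22nd; the gaps (30, 31, 30) track the month lengths.
The rule is the 22nd of each month.
Next: August 2030 → 2030-08-22.
September 2030: 2030-09-22.
October 2030: 2030-10-22.
Next: November 2030 → 2030-11-22.
December 2030: 2030-12-22.
Next: January 2031 → 2031-01-22.
February 2031: 2031-02-22.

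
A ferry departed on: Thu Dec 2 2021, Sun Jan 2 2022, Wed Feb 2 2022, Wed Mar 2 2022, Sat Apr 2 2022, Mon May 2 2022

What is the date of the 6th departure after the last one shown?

Wed Nov 2 2022

Gaps: 31, 31, 28, 31, 30 days — not constant. Every event is on the 2nd of the month.
Pattern: the 2nd of each month.
Next: June 2022 → Thu Jun 2 2022.
Next: July 2022 → Sat Jul 2 2022.
August 2022: Tue Aug 2 2022.
September 2022: Fri Sep 2 2022.
Next: October 2022 → Sun Oct 2 2022.
Next: November 2022 → Wed Nov 2 2022.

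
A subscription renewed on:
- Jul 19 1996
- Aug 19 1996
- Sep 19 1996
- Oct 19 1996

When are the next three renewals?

Nov 19 1996, Dec 19 1996, Jan 19 1997

The day-of-month is always 19 (31, 31, 30 days between events).
So this recurs on the 19th of each month.
Next: November 1996 → Nov 19 1996.
December 1996: Dec 19 1996.
January 1997: Jan 19 1997.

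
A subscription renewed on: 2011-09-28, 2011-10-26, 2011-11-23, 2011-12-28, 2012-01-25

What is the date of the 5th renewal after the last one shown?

2012-06-27

Gaps: 28, 28, 35, 28 days — a mix of 28 and 35. Every date is a Wednesday.
Each is the 4th Wednesday of its month.
February 2012 — 4th Wednesday is 2012-02-22.
March 2012 — 4th Wednesday is 2012-03-28.
April 2012 — 4th Wednesday is 2012-04-25.
May 2012 — 4th Wednesday is 2012-05-23.
4th Wednesday of June 2012: 2012-06-27.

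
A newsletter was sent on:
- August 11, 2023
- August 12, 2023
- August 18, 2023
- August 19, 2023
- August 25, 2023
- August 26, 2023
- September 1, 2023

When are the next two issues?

The gap pattern 1, 6, 1, 6, 1, 6 repeats every 2 events.
These are the Fridays and Saturdays of each week.
The following Saturday is September 2, 2023.
The following Friday is September 8, 2023.

September 2, 2023; September 8, 2023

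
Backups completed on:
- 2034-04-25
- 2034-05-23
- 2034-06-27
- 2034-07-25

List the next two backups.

All dates are Tuesdays, 28, 35, 28 days apart.
Specifically, the 4th Tuesday of each month.
August 2034 — 4th Tuesday is 2034-08-22.
September 2034 — 4th Tuesday is 2034-09-26.

2034-08-22, 2034-09-26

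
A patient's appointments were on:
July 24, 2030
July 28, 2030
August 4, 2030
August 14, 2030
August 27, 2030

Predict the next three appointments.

September 12, 2030; October 1, 2030; October 23, 2030

Gaps: 4, 7, 10, 13 days — each gap is 3 larger than the previous one.
Next gap: 16 days. August 27, 2030 + 16 days = September 12, 2030.
Next gap: 19 days. September 12, 2030 + 19 days = October 1, 2030.
Next gap: 22 days. October 1, 2030 + 22 days = October 23, 2030.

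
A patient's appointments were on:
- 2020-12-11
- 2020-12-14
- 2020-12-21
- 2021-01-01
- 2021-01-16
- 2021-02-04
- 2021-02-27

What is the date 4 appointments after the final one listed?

Intervals are 3, 7, 11, 15, 19, 23 days — an arithmetic progression with common difference 4.
Next gap: 27 days. 2021-02-27 + 27 days = 2021-03-26.
Next gap: 31 days. 2021-03-26 + 31 days = 2021-04-26.
Next gap: 35 days. 2021-04-26 + 35 days = 2021-05-31.
Next gap: 39 days. 2021-05-31 + 39 days = 2021-07-09.

2021-07-09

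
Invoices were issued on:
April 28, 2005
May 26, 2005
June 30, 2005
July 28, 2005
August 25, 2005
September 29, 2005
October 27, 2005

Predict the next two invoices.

Every date is a Thursday; gaps 28, 35, 28, 28, 35, 28 days.
Each is the last Thursday of its month (at least one falls on the 29th or later, ruling out '4th Thursday').
Last Thursday of November 2005: November 24, 2005.
December 2005 ends with Thursday December 29, 2005.

November 24, 2005; December 29, 2005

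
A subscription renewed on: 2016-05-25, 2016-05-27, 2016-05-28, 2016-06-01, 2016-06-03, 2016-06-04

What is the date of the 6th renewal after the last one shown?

Gaps: 2, 1, 4, 2, 1 days — not constant, but cyclic with period 3.
The events fall on every Wednesday, Friday and Saturday.
The following Wednesday is 2016-06-08.
Next Friday: 2016-06-10.
The following Saturday is 2016-06-11.
The following Wednesday is 2016-06-15.
Next Friday: 2016-06-17.
The following Saturday is 2016-06-18.

2016-06-18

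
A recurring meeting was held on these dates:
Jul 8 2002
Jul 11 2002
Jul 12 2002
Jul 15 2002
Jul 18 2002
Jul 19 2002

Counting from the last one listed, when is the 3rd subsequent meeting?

The gap pattern 3, 1, 3, 3, 1 repeats every 3 events.
These are the Mondays, Thursdays and Fridays of each week.
Next Monday: Jul 22 2002.
Next Thursday: Jul 25 2002.
Next Friday: Jul 26 2002.

Jul 26 2002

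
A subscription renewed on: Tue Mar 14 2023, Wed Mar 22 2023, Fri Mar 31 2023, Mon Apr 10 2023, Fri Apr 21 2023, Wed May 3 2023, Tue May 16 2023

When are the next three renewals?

Intervals are 8, 9, 10, 11, 12, 13 days — an arithmetic progression with common difference 1.
Next gap: 14 days. Tue May 16 2023 + 14 days = Tue May 30 2023.
Next gap: 15 days. Tue May 30 2023 + 15 days = Wed Jun 14 2023.
Next gap: 16 days. Wed Jun 14 2023 + 16 days = Fri Jun 30 2023.

Tue May 30 2023, Wed Jun 14 2023, Fri Jun 30 2023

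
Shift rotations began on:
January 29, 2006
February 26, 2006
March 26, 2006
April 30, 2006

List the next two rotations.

May 28, 2006; June 25, 2006

All Sundays; the gaps (28, 28, 35) vary with month length.
This is the last Sunday of each month.
May 2006 ends with Sunday May 28, 2006.
June 2006 ends with Sunday June 25, 2006.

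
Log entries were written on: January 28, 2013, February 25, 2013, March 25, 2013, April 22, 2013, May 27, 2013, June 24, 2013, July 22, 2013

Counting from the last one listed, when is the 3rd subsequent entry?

Gaps: 28, 28, 28, 35, 28, 28 days — a mix of 28 and 35. Every date is a Monday.
Each is the 4th Monday of its month.
4th Monday of August 2013: August 26, 2013.
September 2013 — 4th Monday is September 23, 2013.
October 2013 — 4th Monday is October 28, 2013.

October 28, 2013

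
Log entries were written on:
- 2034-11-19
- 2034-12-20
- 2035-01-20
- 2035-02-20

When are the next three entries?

Gaps between consecutive events: 31, 31, 31 days — a constant 31-day interval.
2035-02-20 + 31 days = 2035-03-23.
2035-03-23 + 31 days = 2035-04-23.
2035-04-23 + 31 days = 2035-05-24.

2035-03-23, 2035-04-23, 2035-05-24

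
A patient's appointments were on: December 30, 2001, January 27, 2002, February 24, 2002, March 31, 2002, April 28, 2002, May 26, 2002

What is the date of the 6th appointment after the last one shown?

November 24, 2002

All Sundays; the gaps (28, 28, 35, 28, 28) vary with month length.
This is the last Sunday of each month.
June 2002 ends with Sunday June 30, 2002.
July 2002 ends with Sunday July 28, 2002.
Last Sunday of August 2002: August 25, 2002.
September 2002 ends with Sunday September 29, 2002.
Last Sunday of October 2002: October 27, 2002.
November 2002 ends with Sunday November 24, 2002.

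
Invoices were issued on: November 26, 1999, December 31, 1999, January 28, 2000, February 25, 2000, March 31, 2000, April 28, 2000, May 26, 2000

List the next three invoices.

June 30, 2000; July 28, 2000; August 25, 2000

Every date is a Friday; gaps 35, 28, 28, 35, 28, 28 days.
Each is the last Friday of its month (at least one falls on the 29th or later, ruling out '4th Friday').
Last Friday of June 2000: June 30, 2000.
July 2000 ends with Friday July 28, 2000.
August 2000 ends with Friday August 25, 2000.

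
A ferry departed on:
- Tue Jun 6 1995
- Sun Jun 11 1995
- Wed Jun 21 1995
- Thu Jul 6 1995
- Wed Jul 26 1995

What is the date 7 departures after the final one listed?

Gaps: 5, 10, 15, 20 days — each gap is 5 larger than the previous one.
Next gap: 25 days. Wed Jul 26 1995 + 25 days = Sun Aug 20 1995.
Next gap: 30 days. Sun Aug 20 1995 + 30 days = Tue Sep 19 1995.
Next gap: 35 days. Tue Sep 19 1995 + 35 days = Tue Oct 24 1995.
Next gap: 40 days. Tue Oct 24 1995 + 40 days = Sun Dec 3 1995.
Next gap: 45 days. Sun Dec 3 1995 + 45 days = Wed Jan 17 1996.
Next gap: 50 days. Wed Jan 17 1996 + 50 days = Thu Mar 7 1996.
Next gap: 55 days. Thu Mar 7 1996 + 55 days = Wed May 1 1996.

Wed May 1 1996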